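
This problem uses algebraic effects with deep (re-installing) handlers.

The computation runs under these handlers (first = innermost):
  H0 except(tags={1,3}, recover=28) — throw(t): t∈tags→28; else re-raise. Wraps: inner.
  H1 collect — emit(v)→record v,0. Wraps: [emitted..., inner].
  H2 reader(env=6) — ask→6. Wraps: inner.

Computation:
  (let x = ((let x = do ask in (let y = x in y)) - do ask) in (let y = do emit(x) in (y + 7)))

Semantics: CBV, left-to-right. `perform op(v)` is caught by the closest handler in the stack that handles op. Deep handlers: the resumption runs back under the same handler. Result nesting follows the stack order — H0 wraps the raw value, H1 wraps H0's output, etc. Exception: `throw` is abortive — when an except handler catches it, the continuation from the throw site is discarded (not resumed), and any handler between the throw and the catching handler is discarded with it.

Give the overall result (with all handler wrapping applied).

Answer: [0, 7]

Working:
ask @ H2 ⇒ 6
ask @ H2 ⇒ 6
emit(0) @ H1 ⇒ out+=0
H0 returns 7
H1 returns [0, 7]
H2 returns [0, 7]
= [0, 7]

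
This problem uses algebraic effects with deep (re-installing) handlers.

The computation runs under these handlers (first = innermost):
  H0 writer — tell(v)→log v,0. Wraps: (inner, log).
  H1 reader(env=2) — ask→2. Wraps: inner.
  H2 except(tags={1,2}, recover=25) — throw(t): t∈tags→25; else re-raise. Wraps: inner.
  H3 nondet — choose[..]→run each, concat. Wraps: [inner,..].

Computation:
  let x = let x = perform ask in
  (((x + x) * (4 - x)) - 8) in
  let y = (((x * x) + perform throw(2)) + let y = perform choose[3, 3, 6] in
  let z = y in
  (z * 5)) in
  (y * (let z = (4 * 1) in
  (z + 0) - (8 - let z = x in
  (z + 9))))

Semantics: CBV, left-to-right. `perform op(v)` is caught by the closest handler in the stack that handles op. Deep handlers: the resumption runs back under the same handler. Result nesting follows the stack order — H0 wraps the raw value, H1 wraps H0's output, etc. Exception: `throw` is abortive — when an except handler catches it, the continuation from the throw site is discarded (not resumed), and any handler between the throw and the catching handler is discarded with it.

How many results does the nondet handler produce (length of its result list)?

Working:
ask @ H1 ⇒ 2
throw(2) @ H2 caught ⇒ 25
H3 returns [25]
= [25]

Answer: 1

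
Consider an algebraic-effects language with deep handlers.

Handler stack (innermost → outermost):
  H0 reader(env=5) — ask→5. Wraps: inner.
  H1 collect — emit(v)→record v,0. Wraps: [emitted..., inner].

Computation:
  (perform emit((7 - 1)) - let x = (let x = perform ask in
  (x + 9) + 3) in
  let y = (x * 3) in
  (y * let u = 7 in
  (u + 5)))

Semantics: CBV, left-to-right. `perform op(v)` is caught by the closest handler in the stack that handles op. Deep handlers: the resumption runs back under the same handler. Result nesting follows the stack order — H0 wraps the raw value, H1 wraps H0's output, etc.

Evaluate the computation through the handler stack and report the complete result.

Working:
emit(6) @ H1 ⇒ out+=6
ask @ H0 ⇒ 5
H0 returns -612
H1 returns [6, -612]
= [6, -612]

Answer: [6, -612]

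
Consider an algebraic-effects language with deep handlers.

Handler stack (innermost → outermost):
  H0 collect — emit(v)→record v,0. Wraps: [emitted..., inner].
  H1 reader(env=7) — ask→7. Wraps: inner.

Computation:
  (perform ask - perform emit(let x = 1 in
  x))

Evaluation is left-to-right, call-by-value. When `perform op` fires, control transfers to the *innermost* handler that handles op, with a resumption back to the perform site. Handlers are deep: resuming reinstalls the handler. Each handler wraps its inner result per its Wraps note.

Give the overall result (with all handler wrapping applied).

Working:
ask @ H1 ⇒ 7
emit(1) @ H0 ⇒ out+=1
H0 returns [1, 7]
H1 returns [1, 7]
= [1, 7]

Answer: [1, 7]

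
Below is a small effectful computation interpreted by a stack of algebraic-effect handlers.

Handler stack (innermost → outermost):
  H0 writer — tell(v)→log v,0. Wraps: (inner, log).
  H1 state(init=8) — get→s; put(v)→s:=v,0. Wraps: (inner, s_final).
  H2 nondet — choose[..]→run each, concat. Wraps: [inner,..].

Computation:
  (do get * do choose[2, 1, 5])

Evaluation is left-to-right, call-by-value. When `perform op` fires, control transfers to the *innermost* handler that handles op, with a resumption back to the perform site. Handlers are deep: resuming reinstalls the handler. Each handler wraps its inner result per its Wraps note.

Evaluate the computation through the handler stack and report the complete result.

Answer: [((16, ()), 8), ((8, ()), 8), ((40, ()), 8)]

Working:
get @ H1 ⇒ 8
choose[2, 1, 5] @ H2
  branch[0] choose=2:
    H0 returns (16, ())
    H1 returns ((16, ()), 8)
    H2 returns [((16, ()), 8)]
  branch[1] choose=1:
    H0 returns (8, ())
    H1 returns ((8, ()), 8)
    H2 returns [((8, ()), 8)]
  branch[2] choose=5:
    H0 returns (40, ())
    H1 returns ((40, ()), 8)
    H2 returns [((40, ()), 8)]
= [((16, ()), 8), ((8, ()), 8), ((40, ()), 8)]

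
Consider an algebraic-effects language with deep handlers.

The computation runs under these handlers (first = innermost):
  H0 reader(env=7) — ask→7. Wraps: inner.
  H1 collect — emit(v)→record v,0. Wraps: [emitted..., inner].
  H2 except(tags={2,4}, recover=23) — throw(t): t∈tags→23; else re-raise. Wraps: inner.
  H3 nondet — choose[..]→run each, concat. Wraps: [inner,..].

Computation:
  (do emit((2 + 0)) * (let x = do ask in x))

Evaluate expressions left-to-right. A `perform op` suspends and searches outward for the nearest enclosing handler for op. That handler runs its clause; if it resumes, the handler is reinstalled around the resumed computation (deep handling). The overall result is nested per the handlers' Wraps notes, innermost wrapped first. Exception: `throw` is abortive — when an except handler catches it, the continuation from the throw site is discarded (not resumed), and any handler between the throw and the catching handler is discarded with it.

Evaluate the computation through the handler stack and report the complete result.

Answer: [[2, 0]]

Step-by-step:
emit(2) @ H1 ⇒ out+=2
ask @ H0 ⇒ 7
H0 returns 0
H1 returns [2, 0]
H2 returns [2, 0]
H3 returns [[2, 0]]
= [[2, 0]]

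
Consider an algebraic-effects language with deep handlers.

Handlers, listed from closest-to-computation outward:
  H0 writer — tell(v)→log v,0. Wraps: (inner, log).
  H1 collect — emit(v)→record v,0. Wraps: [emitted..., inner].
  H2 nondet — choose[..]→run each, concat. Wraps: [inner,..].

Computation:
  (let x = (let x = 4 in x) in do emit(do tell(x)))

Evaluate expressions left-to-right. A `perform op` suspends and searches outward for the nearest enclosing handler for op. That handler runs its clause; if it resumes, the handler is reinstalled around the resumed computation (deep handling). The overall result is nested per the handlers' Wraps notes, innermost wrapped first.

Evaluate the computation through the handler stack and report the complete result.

Evaluation trace:
tell(4) @ H0 ⇒ log+=4
emit(0) @ H1 ⇒ out+=0
H0 returns (0, (4))
H1 returns [0, (0, (4))]
H2 returns [[0, (0, (4))]]
= [[0, (0, (4))]]

Answer: [[0, (0, (4))]]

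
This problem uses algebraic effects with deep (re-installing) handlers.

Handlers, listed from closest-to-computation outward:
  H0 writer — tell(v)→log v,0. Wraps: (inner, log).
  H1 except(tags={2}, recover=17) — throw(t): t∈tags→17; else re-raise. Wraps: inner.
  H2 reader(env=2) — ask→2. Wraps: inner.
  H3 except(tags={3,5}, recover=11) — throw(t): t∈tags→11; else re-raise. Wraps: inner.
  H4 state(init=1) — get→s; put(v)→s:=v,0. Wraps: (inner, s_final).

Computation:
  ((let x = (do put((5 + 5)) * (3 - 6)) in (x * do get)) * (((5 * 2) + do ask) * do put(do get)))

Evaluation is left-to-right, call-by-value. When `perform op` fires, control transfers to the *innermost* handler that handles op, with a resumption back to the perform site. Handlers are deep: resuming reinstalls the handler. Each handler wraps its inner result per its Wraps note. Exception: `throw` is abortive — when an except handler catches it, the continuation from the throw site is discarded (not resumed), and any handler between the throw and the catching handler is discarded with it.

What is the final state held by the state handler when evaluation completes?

Answer: 10

Step-by-step:
put(10) @ H4 ⇒ s:=10
get @ H4 ⇒ 10
ask @ H2 ⇒ 2
get @ H4 ⇒ 10
put(10) @ H4 ⇒ s:=10
H0 returns (0, ())
H1 returns (0, ())
H2 returns (0, ())
H3 returns (0, ())
H4 returns ((0, ()), 10)
= ((0, ()), 10)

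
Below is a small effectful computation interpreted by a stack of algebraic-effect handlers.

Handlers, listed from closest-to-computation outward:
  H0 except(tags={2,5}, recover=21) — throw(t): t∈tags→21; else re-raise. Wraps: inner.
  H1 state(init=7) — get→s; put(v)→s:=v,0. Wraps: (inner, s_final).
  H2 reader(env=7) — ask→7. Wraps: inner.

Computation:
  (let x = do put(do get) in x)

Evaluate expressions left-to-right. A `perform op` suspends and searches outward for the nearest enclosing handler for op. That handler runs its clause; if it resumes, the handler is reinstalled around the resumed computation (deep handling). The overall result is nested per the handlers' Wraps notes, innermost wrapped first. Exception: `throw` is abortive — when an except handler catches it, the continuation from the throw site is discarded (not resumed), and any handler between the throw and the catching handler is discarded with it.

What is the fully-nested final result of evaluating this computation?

Answer: (0, 7)

Evaluation trace:
get @ H1 ⇒ 7
put(7) @ H1 ⇒ s:=7
H0 returns 0
H1 returns (0, 7)
H2 returns (0, 7)
= (0, 7)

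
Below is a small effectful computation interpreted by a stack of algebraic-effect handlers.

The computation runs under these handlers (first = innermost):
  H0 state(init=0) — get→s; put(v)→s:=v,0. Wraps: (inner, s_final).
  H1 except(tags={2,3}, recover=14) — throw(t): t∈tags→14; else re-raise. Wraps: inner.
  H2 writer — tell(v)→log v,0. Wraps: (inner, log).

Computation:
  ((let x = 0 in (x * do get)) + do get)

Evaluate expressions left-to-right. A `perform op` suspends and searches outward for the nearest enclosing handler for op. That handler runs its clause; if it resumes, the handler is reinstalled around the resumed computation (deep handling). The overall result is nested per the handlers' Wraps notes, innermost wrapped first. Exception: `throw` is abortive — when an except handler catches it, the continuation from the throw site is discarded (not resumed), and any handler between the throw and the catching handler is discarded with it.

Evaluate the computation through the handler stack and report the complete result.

Answer: ((0, 0), ())

Step-by-step:
get @ H0 ⇒ 0
get @ H0 ⇒ 0
H0 returns (0, 0)
H1 returns (0, 0)
H2 returns ((0, 0), ())
= ((0, 0), ())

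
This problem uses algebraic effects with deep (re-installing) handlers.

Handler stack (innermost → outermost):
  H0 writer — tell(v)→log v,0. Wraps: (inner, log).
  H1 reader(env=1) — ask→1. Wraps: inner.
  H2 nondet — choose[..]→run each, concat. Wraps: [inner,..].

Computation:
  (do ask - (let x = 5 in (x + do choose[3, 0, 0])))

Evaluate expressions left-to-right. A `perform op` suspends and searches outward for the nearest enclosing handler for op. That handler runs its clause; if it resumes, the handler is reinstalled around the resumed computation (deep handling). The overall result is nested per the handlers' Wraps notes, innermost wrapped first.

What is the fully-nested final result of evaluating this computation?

Step-by-step:
ask @ H1 ⇒ 1
choose[3, 0, 0] @ H2
  branch[0] choose=3:
    H0 returns (-7, ())
    H1 returns (-7, ())
    H2 returns [(-7, ())]
  branch[1] choose=0:
    H0 returns (-4, ())
    H1 returns (-4, ())
    H2 returns [(-4, ())]
  branch[2] choose=0:
    H0 returns (-4, ())
    H1 returns (-4, ())
    H2 returns [(-4, ())]
= [(-7, ()), (-4, ()), (-4, ())]

Answer: [(-7, ()), (-4, ()), (-4, ())]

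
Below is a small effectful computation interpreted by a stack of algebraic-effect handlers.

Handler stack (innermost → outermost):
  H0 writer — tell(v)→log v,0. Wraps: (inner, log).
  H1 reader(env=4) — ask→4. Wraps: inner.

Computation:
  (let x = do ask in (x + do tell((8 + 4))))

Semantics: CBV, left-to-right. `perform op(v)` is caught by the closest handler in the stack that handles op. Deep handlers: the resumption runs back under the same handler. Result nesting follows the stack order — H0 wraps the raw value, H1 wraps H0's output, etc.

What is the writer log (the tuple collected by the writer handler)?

Answer: (12)

Working:
ask @ H1 ⇒ 4
tell(12) @ H0 ⇒ log+=12
H0 returns (4, (12))
H1 returns (4, (12))
= (4, (12))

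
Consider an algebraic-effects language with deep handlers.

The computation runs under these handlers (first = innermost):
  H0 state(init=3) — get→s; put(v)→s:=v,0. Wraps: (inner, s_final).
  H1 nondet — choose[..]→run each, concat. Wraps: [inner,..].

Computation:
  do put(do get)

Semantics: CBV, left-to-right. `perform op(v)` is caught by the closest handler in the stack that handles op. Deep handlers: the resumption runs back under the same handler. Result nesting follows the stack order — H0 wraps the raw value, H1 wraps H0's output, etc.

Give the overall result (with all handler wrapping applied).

Answer: [(0, 3)]

Step-by-step:
get @ H0 ⇒ 3
put(3) @ H0 ⇒ s:=3
H0 returns (0, 3)
H1 returns [(0, 3)]
= [(0, 3)]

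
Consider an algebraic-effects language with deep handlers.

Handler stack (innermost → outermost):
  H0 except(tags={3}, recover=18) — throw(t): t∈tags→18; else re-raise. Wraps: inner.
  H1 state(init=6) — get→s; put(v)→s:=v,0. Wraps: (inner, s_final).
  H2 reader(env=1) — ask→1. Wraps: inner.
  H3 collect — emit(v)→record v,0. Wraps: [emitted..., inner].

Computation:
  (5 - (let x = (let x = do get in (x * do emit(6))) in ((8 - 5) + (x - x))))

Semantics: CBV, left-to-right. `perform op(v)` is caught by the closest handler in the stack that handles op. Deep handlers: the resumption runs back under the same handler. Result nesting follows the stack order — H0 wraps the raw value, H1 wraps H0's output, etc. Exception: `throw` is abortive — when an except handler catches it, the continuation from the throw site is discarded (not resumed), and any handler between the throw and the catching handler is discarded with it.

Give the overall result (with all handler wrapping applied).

Answer: [6, (2, 6)]

Evaluation trace:
get @ H1 ⇒ 6
emit(6) @ H3 ⇒ out+=6
H0 returns 2
H1 returns (2, 6)
H2 returns (2, 6)
H3 returns [6, (2, 6)]
= [6, (2, 6)]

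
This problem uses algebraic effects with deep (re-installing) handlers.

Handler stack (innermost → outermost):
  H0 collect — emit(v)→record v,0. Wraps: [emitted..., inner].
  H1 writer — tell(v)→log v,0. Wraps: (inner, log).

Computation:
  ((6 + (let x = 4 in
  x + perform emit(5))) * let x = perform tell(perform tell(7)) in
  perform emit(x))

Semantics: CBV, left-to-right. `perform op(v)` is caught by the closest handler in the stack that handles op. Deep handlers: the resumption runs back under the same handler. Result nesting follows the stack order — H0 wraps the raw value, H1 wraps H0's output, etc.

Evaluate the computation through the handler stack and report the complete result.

Working:
emit(5) @ H0 ⇒ out+=5
tell(7) @ H1 ⇒ log+=7
tell(0) @ H1 ⇒ log+=0
emit(0) @ H0 ⇒ out+=0
H0 returns [5, 0, 0]
H1 returns ([5, 0, 0], (7, 0))
= ([5, 0, 0], (7, 0))

Answer: ([5, 0, 0], (7, 0))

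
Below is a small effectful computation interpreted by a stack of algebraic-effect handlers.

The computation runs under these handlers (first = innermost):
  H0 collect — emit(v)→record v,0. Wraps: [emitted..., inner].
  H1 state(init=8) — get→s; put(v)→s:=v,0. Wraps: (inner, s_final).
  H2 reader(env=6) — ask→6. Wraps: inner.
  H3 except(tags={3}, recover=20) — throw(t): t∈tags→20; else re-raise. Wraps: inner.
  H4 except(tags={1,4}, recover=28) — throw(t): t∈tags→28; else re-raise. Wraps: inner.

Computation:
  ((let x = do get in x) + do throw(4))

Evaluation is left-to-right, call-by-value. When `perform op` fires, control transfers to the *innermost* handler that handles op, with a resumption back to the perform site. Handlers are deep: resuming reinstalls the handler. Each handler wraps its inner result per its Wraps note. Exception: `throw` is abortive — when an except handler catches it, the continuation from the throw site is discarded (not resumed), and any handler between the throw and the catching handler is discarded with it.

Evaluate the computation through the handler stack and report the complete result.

Step-by-step:
get @ H1 ⇒ 8
throw(4) @ H3 re-raised
throw(4) @ H4 caught ⇒ 28
= 28

Answer: 28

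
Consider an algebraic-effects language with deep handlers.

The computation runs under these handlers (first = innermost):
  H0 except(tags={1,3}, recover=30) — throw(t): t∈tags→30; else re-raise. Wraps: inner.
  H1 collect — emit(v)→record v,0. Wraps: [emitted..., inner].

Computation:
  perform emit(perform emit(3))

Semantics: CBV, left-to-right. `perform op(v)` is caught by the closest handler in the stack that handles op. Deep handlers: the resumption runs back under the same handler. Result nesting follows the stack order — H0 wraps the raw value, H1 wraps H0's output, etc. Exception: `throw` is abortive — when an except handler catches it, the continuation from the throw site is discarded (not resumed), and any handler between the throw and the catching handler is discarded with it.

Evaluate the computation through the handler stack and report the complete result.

Answer: [3, 0, 0]

Step-by-step:
emit(3) @ H1 ⇒ out+=3
emit(0) @ H1 ⇒ out+=0
H0 returns 0
H1 returns [3, 0, 0]
= [3, 0, 0]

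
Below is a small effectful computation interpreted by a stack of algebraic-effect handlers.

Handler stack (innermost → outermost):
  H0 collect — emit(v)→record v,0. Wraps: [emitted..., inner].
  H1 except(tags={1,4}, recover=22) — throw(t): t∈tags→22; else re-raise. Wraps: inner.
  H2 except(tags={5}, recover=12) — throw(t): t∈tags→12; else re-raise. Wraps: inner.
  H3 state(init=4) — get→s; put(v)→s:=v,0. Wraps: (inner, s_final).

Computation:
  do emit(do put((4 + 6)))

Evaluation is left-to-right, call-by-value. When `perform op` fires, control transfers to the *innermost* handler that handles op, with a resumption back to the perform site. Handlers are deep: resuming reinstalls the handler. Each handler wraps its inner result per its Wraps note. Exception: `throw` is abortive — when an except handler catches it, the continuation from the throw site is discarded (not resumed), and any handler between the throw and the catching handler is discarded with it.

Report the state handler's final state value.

Answer: 10

Working:
put(10) @ H3 ⇒ s:=10
emit(0) @ H0 ⇒ out+=0
H0 returns [0, 0]
H1 returns [0, 0]
H2 returns [0, 0]
H3 returns ([0, 0], 10)
= ([0, 0], 10)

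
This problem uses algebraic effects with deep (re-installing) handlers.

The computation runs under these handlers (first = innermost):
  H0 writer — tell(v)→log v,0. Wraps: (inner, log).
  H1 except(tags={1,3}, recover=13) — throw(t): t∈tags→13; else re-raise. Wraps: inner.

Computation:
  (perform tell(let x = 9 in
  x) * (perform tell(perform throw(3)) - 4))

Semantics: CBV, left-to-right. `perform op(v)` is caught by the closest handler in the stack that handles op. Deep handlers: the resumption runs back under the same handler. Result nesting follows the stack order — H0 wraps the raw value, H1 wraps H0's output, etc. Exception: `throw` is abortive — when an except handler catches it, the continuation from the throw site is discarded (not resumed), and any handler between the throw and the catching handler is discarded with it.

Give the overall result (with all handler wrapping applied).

Answer: 13

Working:
tell(9) @ H0 ⇒ log+=9
throw(3) @ H1 caught ⇒ 13
= 13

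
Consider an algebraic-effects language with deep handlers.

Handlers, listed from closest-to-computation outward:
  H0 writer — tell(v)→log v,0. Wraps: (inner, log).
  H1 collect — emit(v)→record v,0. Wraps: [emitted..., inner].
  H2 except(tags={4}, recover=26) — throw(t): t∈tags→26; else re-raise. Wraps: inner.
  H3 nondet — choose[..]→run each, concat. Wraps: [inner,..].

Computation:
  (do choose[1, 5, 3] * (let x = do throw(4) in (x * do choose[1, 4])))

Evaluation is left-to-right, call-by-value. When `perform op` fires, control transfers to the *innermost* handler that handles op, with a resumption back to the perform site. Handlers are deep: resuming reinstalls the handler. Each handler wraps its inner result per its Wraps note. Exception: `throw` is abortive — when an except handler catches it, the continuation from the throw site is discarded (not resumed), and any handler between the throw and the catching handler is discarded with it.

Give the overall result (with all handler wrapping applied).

Answer: [26, 26, 26]

Working:
choose[1, 5, 3] @ H3
  branch[0] choose=1:
    throw(4) @ H2 caught ⇒ 26
    H3 returns [26]
  branch[1] choose=5:
    throw(4) @ H2 caught ⇒ 26
    H3 returns [26]
  branch[2] choose=3:
    throw(4) @ H2 caught ⇒ 26
    H3 returns [26]
= [26, 26, 26]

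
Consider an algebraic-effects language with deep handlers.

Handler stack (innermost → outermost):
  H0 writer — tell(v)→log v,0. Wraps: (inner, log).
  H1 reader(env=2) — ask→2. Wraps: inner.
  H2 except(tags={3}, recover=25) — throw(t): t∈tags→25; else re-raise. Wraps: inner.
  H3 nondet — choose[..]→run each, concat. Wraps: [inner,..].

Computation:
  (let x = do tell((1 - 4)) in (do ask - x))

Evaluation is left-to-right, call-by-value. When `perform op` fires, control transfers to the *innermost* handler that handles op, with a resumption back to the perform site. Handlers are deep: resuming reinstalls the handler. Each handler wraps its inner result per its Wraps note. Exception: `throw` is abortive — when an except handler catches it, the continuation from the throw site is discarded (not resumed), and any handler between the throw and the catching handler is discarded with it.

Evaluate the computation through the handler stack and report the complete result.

Evaluation trace:
tell(-3) @ H0 ⇒ log+=-3
ask @ H1 ⇒ 2
H0 returns (2, (-3))
H1 returns (2, (-3))
H2 returns (2, (-3))
H3 returns [(2, (-3))]
= [(2, (-3))]

Answer: [(2, (-3))]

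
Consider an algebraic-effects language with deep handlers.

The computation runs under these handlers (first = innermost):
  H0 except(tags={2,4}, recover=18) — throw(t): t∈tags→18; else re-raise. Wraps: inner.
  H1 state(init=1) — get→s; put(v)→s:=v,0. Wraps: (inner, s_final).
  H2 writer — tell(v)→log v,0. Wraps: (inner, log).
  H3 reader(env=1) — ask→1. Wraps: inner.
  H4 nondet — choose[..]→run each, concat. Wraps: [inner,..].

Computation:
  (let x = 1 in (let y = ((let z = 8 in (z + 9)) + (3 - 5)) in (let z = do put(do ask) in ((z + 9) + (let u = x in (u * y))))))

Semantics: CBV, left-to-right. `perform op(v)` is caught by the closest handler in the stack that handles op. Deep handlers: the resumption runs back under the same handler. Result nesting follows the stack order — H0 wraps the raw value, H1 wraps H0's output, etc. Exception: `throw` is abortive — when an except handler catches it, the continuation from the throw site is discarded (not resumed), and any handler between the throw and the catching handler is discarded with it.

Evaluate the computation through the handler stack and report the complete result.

Step-by-step:
ask @ H3 ⇒ 1
put(1) @ H1 ⇒ s:=1
H0 returns 24
H1 returns (24, 1)
H2 returns ((24, 1), ())
H3 returns ((24, 1), ())
H4 returns [((24, 1), ())]
= [((24, 1), ())]

Answer: [((24, 1), ())]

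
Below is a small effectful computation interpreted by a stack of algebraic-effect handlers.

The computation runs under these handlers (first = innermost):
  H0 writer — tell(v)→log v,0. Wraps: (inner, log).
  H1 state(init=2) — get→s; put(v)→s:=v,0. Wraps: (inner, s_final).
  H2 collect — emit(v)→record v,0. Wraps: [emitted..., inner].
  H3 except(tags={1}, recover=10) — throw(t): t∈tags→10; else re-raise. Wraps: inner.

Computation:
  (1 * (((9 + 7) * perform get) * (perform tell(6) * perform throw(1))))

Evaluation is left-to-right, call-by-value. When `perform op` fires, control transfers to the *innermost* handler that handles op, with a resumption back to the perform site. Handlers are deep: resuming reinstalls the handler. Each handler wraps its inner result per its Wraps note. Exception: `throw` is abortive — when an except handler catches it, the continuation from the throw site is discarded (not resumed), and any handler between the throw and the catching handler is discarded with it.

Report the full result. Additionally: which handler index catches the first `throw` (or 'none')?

Evaluation trace:
get @ H1 ⇒ 2
tell(6) @ H0 ⇒ log+=6
throw(1) @ H3 caught ⇒ 10
= 10

Answer: 10 ; first throw caught by: H3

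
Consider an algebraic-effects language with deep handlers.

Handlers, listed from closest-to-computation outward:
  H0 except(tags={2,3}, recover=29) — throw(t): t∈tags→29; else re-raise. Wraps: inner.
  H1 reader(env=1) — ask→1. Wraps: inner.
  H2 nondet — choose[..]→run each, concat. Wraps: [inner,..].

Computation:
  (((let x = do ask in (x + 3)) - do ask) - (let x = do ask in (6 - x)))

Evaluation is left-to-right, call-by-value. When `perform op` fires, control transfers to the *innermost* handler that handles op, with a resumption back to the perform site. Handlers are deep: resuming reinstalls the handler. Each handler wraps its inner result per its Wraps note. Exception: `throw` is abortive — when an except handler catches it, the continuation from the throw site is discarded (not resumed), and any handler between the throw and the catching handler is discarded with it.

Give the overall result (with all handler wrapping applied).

Step-by-step:
ask @ H1 ⇒ 1
ask @ H1 ⇒ 1
ask @ H1 ⇒ 1
H0 returns -2
H1 returns -2
H2 returns [-2]
= [-2]

Answer: [-2]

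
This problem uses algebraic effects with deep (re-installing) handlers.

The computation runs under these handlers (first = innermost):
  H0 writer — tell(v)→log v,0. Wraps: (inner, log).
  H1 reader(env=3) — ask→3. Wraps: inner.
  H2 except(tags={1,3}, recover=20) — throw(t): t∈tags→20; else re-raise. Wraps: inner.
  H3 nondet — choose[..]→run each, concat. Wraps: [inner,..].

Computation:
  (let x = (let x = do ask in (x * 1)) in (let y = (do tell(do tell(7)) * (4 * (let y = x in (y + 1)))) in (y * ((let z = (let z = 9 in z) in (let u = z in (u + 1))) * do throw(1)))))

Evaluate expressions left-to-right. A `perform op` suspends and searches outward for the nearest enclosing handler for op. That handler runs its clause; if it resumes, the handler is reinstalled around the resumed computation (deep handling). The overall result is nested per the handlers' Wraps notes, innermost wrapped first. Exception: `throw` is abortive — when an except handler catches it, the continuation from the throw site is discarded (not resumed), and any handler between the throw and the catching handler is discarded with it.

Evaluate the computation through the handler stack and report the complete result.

Working:
ask @ H1 ⇒ 3
tell(7) @ H0 ⇒ log+=7
tell(0) @ H0 ⇒ log+=0
throw(1) @ H2 caught ⇒ 20
H3 returns [20]
= [20]

Answer: [20]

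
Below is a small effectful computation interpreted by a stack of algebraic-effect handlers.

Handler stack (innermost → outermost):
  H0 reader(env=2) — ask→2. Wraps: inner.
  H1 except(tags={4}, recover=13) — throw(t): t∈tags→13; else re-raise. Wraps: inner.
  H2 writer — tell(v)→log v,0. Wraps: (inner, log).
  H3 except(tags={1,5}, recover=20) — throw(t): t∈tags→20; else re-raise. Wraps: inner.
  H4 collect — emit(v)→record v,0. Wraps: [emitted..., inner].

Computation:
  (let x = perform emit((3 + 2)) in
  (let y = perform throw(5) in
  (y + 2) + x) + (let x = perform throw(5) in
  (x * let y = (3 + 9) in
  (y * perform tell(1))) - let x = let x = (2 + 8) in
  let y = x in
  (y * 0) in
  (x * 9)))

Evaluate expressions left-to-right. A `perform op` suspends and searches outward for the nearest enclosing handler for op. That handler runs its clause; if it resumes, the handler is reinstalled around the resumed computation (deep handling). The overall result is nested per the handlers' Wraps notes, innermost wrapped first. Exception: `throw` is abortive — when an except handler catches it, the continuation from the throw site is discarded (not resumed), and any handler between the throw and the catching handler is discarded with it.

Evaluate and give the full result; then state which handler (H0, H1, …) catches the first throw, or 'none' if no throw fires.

Answer: [5, 20] ; first throw caught by: H3

Step-by-step:
emit(5) @ H4 ⇒ out+=5
throw(5) @ H1 re-raised
throw(5) @ H3 caught ⇒ 20
H4 returns [5, 20]
= [5, 20]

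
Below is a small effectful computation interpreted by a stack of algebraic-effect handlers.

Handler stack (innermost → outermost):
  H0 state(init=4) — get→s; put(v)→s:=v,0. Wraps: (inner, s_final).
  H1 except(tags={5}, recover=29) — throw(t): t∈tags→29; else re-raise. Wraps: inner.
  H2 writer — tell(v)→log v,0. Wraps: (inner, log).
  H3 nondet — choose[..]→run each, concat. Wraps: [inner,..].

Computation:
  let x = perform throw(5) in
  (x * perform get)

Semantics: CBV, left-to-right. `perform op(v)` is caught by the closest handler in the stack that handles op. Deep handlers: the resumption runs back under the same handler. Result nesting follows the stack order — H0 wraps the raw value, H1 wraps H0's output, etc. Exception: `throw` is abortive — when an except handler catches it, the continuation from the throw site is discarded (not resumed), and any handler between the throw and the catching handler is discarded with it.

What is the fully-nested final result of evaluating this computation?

Answer: [(29, ())]

Step-by-step:
throw(5) @ H1 caught ⇒ 29
H2 returns (29, ())
H3 returns [(29, ())]
= [(29, ())]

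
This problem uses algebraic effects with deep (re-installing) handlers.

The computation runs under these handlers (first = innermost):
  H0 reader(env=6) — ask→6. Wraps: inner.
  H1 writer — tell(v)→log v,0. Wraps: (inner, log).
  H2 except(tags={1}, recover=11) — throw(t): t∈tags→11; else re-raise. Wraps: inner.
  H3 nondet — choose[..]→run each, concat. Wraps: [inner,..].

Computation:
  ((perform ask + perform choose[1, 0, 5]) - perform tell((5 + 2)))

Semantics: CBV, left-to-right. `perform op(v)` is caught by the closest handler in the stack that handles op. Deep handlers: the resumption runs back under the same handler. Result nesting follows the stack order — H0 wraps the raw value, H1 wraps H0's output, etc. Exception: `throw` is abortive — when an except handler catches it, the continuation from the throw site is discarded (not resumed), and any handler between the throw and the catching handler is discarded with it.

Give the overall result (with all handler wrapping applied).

Answer: [(7, (7)), (6, (7)), (11, (7))]

Evaluation trace:
ask @ H0 ⇒ 6
choose[1, 0, 5] @ H3
  branch[0] choose=1:
    tell(7) @ H1 ⇒ log+=7
    H0 returns 7
    H1 returns (7, (7))
    H2 returns (7, (7))
    H3 returns [(7, (7))]
  branch[1] choose=0:
    tell(7) @ H1 ⇒ log+=7
    H0 returns 6
    H1 returns (6, (7))
    H2 returns (6, (7))
    H3 returns [(6, (7))]
  branch[2] choose=5:
    tell(7) @ H1 ⇒ log+=7
    H0 returns 11
    H1 returns (11, (7))
    H2 returns (11, (7))
    H3 returns [(11, (7))]
= [(7, (7)), (6, (7)), (11, (7))]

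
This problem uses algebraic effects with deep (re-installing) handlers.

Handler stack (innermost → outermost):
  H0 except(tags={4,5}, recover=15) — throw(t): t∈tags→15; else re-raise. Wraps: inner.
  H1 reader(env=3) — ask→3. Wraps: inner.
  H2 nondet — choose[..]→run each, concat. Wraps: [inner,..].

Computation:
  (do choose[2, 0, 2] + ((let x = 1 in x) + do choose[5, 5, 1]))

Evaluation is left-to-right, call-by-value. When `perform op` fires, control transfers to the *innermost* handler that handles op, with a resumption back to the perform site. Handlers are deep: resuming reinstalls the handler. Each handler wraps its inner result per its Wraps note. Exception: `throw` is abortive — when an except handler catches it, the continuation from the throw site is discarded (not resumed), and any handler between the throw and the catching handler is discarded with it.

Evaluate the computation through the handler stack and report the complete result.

Working:
choose[2, 0, 2] @ H2
  branch[0] choose=2:
    choose[5, 5, 1] @ H2
      branch[0] choose=5:
        H0 returns 8
        H1 returns 8
        H2 returns [8]
      branch[1] choose=5:
        H0 returns 8
        H1 returns 8
        H2 returns [8]
      branch[2] choose=1:
        H0 returns 4
        H1 returns 4
        H2 returns [4]
  branch[1] choose=0:
    choose[5, 5, 1] @ H2
      branch[0] choose=5:
        H0 returns 6
        H1 returns 6
        H2 returns [6]
      branch[1] choose=5:
        H0 returns 6
        H1 returns 6
        H2 returns [6]
      branch[2] choose=1:
        H0 returns 2
        H1 returns 2
        H2 returns [2]
  branch[2] choose=2:
    choose[5, 5, 1] @ H2
      branch[0] choose=5:
        H0 returns 8
        H1 returns 8
        H2 returns [8]
      branch[1] choose=5:
        H0 returns 8
        H1 returns 8
        H2 returns [8]
      branch[2] choose=1:
        H0 returns 4
        H1 returns 4
        H2 returns [4]
= [8, 8, 4, 6, 6, 2, 8, 8, 4]

Answer: [8, 8, 4, 6, 6, 2, 8, 8, 4]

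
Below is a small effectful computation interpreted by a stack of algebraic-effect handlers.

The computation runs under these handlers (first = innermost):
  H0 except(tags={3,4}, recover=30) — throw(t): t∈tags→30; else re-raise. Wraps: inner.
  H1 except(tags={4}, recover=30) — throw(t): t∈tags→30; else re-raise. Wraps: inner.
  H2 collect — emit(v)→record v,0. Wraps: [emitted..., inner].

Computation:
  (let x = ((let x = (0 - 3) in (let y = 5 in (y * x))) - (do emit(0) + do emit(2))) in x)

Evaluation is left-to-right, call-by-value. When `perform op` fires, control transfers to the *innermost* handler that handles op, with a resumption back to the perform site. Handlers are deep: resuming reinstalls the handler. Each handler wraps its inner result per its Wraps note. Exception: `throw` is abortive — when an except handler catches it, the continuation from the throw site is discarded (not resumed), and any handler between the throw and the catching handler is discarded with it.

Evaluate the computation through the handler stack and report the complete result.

Working:
emit(0) @ H2 ⇒ out+=0
emit(2) @ H2 ⇒ out+=2
H0 returns -15
H1 returns -15
H2 returns [0, 2, -15]
= [0, 2, -15]

Answer: [0, 2, -15]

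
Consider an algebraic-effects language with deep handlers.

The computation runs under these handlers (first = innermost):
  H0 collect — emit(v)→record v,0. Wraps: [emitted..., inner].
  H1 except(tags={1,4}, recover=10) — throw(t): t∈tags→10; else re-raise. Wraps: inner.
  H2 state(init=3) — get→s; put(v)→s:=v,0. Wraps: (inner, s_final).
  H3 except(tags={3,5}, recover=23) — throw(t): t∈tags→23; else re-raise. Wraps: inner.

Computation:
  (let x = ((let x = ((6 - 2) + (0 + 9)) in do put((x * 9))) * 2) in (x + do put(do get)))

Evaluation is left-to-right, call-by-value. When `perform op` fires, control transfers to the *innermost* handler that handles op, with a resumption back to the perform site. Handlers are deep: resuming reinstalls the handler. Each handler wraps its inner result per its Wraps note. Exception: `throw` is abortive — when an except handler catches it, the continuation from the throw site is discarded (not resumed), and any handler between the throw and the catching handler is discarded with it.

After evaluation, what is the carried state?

Answer: 117

Working:
put(117) @ H2 ⇒ s:=117
get @ H2 ⇒ 117
put(117) @ H2 ⇒ s:=117
H0 returns [0]
H1 returns [0]
H2 returns ([0], 117)
H3 returns ([0], 117)
= ([0], 117)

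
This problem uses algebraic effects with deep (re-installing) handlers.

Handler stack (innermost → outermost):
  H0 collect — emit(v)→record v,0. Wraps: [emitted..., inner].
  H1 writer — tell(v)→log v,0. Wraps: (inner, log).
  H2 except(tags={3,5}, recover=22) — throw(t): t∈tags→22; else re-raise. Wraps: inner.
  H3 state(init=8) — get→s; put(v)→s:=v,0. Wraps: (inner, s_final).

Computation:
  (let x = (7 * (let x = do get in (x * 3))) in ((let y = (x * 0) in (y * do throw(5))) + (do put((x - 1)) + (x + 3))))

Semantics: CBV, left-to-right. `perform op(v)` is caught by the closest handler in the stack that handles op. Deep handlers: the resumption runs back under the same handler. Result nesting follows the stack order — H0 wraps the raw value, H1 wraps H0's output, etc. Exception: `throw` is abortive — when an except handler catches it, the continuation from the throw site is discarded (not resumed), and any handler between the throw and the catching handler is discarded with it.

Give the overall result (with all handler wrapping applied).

Answer: (22, 8)

Working:
get @ H3 ⇒ 8
throw(5) @ H2 caught ⇒ 22
H3 returns (22, 8)
= (22, 8)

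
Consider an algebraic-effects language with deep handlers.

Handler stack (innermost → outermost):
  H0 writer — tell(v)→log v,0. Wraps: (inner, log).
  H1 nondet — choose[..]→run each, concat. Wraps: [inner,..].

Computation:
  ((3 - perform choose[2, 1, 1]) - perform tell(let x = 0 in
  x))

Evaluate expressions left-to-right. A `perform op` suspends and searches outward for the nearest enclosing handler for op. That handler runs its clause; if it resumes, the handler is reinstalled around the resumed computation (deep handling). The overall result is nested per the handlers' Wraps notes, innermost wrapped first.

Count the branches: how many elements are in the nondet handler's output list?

Answer: 3

Evaluation trace:
choose[2, 1, 1] @ H1
  branch[0] choose=2:
    tell(0) @ H0 ⇒ log+=0
    H0 returns (1, (0))
    H1 returns [(1, (0))]
  branch[1] choose=1:
    tell(0) @ H0 ⇒ log+=0
    H0 returns (2, (0))
    H1 returns [(2, (0))]
  branch[2] choose=1:
    tell(0) @ H0 ⇒ log+=0
    H0 returns (2, (0))
    H1 returns [(2, (0))]
= [(1, (0)), (2, (0)), (2, (0))]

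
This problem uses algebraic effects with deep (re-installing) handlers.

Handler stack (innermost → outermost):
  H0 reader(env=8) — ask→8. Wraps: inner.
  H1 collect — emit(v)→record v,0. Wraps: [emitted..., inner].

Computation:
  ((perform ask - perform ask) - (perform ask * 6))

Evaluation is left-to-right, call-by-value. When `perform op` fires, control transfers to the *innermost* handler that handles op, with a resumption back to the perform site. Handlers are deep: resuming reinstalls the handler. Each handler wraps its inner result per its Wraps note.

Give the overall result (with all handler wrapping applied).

Answer: [-48]

Step-by-step:
ask @ H0 ⇒ 8
ask @ H0 ⇒ 8
ask @ H0 ⇒ 8
H0 returns -48
H1 returns [-48]
= [-48]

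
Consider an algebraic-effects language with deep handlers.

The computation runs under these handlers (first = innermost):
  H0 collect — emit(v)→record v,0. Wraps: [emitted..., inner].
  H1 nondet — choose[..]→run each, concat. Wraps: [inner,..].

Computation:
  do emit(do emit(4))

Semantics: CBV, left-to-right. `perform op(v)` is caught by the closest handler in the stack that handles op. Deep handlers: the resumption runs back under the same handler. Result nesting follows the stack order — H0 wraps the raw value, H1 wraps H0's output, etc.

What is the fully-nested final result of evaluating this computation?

Evaluation trace:
emit(4) @ H0 ⇒ out+=4
emit(0) @ H0 ⇒ out+=0
H0 returns [4, 0, 0]
H1 returns [[4, 0, 0]]
= [[4, 0, 0]]

Answer: [[4, 0, 0]]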